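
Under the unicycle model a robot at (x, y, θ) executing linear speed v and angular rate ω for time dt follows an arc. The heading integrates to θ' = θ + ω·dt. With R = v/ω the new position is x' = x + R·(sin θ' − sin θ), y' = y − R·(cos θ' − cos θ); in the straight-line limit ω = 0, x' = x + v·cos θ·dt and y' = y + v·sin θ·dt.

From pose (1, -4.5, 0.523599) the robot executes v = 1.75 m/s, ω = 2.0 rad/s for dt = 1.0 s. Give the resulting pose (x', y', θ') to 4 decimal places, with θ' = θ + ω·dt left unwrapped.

(1.0695, -3.0291, 2.5236)

θ' = 0.5236 + 2.0·1.0 = 2.5236
R = v/ω = 1.75/2.0 = 0.8750
x' = 1 + 0.8750·(sin 2.5236 − sin 0.5236) = 1.0695
y' = -4.5 − 0.8750·(cos 2.5236 − cos 0.5236) = -3.0291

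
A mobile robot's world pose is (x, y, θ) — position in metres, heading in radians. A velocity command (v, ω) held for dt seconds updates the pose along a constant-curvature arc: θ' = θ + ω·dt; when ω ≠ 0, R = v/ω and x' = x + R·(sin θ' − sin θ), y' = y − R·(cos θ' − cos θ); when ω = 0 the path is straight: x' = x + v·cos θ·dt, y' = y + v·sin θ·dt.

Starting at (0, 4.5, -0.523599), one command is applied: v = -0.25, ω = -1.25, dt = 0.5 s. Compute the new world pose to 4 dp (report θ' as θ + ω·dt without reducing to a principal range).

θ' = -0.5236 + -1.25·0.5 = -1.1486
R = v/ω = -0.25/-1.25 = 0.2000
x' = 0 + 0.2000·(sin -1.1486 − sin -0.5236) = -0.0824
y' = 4.5 − 0.2000·(cos -1.1486 − cos -0.5236) = 4.5913

(-0.0824, 4.5913, -1.1486)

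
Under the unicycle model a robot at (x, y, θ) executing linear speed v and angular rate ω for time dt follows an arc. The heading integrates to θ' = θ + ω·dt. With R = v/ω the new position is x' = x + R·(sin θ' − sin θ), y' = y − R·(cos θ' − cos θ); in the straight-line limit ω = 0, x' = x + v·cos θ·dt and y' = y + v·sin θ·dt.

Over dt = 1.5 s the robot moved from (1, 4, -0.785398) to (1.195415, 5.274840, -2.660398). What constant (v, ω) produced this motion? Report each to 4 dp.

v = -1.0000, ω = -1.2500

Δθ = -2.660398 − -0.785398 = -1.875000
ω = Δθ/dt = -1.875000/1.5 = -1.2500
R = −Δy/(cos θ' − cos θ) = 0.8000
v = R·ω = 0.8000·-1.2500 = -1.0000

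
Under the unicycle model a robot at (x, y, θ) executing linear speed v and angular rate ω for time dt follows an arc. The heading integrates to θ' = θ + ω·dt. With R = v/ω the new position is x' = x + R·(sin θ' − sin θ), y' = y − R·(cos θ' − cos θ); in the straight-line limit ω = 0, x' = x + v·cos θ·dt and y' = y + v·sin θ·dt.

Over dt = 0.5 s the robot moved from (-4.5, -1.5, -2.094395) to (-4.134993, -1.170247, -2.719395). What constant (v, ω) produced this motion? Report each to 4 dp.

Δθ = -2.719395 − -2.094395 = -0.625000
ω = Δθ/dt = -0.625000/0.5 = -1.2500
R = Δx/(sin θ' − sin θ) = 0.8000
v = R·ω = 0.8000·-1.2500 = -1.0000

v = -1.0000, ω = -1.2500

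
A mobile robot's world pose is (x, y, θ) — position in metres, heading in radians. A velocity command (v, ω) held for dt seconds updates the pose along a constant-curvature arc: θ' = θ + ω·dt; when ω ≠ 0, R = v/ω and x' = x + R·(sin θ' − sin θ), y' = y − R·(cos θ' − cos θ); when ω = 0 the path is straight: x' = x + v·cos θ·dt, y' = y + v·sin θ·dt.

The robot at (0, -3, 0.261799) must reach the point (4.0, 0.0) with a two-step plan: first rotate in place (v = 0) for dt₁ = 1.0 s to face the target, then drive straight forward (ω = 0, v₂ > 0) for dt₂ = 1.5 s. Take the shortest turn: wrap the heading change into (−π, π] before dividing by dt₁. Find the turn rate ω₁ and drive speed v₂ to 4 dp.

heading to target = atan2(0−-3, 4−0) = 0.6435
Δθ = wrap(0.6435 − 0.2618) = 0.3817; ω₁ = Δθ/dt₁ = 0.3817
distance = √((4−0)² + (0−-3)²) = 5.0000; v₂ = distance/dt₂ = 3.3333

ω₁ = 0.3817, v₂ = 3.3333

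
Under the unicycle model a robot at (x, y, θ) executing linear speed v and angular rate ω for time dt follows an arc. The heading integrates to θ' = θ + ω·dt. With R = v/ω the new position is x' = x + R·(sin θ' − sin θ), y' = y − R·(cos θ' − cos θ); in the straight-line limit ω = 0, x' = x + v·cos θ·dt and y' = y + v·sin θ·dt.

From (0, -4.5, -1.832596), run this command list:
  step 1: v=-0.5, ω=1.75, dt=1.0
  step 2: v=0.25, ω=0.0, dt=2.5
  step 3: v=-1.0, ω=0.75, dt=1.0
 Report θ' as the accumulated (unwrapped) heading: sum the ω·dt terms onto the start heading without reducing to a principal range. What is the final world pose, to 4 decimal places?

step 1: θ'=-0.0826 (R=-0.2857) → pose (-0.2524, -4.1413, -0.0826)
step 2: θ'=-0.0826 (straight) → pose (0.3705, -4.1929, -0.0826)
step 3: θ'=0.6674 (R=-1.3333) → pose (-0.5648, -4.4744, 0.6674)

(-0.5648, -4.4744, 0.6674)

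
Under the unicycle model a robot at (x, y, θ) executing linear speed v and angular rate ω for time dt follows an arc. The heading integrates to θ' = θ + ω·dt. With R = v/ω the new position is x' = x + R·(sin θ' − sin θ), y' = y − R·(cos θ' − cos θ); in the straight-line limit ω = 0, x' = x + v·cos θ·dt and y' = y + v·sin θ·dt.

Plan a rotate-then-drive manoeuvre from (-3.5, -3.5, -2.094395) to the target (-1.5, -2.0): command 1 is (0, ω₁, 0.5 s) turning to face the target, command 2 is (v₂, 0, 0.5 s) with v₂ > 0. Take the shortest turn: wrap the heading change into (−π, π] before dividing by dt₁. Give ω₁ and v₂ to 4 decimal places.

ω₁ = 5.4758, v₂ = 5.0000

heading to target = atan2(-2−-3.5, -1.5−-3.5) = 0.6435
Δθ = wrap(0.6435 − -2.0944) = 2.7379; ω₁ = Δθ/dt₁ = 5.4758
distance = √((-1.5−-3.5)² + (-2−-3.5)²) = 2.5000; v₂ = distance/dt₂ = 5.0000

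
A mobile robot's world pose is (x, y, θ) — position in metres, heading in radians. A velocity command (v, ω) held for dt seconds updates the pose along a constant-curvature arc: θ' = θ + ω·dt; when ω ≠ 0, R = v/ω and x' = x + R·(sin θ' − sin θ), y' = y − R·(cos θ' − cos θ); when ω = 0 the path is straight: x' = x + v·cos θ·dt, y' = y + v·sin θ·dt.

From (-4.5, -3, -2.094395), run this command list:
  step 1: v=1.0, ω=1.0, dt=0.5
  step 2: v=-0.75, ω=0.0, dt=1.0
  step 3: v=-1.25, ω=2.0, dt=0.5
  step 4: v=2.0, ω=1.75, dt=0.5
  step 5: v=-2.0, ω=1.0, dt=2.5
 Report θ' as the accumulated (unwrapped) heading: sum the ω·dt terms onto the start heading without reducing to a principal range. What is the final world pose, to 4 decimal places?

(-4.0868, -6.1382, 2.7806)

step 1: θ'=-1.5944 (R=1.0000) → pose (-4.6337, -3.4764, -1.5944)
step 2: θ'=-1.5944 (straight) → pose (-4.6160, -2.7266, -1.5944)
step 3: θ'=-0.5944 (R=-0.6250) → pose (-4.8908, -2.1941, -0.5944)
step 4: θ'=0.2806 (R=1.1429) → pose (-3.9343, -2.3454, 0.2806)
step 5: θ'=2.7806 (R=-2.0000) → pose (-4.0868, -6.1382, 2.7806)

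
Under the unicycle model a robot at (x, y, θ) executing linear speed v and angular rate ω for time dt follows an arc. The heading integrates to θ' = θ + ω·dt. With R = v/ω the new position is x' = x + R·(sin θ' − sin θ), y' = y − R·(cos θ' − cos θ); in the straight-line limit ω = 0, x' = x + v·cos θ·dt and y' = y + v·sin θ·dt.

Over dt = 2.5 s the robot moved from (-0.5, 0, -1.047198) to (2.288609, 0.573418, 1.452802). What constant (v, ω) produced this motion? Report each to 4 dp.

v = 1.5000, ω = 1.0000

Δθ = 1.452802 − -1.047198 = 2.500000
ω = Δθ/dt = 2.500000/2.5 = 1.0000
R = Δx/(sin θ' − sin θ) = 1.5000
v = R·ω = 1.5000·1.0000 = 1.5000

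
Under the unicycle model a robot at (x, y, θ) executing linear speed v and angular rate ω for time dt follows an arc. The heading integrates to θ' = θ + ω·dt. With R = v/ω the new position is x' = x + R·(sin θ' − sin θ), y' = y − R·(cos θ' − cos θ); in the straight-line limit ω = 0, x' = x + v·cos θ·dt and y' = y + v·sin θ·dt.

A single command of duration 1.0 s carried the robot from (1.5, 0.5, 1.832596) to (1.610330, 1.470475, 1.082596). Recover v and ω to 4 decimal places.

v = 1.0000, ω = -0.7500

Δθ = 1.082596 − 1.832596 = -0.750000
ω = Δθ/dt = -0.750000/1.0 = -0.7500
R = −Δy/(cos θ' − cos θ) = -1.3333
v = R·ω = -1.3333·-0.7500 = 1.0000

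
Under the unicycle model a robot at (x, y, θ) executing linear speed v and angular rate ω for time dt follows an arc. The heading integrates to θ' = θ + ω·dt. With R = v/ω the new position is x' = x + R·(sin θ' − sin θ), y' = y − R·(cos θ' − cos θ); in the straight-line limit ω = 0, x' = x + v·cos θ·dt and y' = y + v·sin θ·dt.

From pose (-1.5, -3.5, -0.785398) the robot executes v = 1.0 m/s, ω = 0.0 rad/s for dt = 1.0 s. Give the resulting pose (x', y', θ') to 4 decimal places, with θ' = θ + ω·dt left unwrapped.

(-0.7929, -4.2071, -0.7854)

θ' = -0.7854 + 0.0·1.0 = -0.7854
ω = 0 → straight: x' = -1.5 + 1.0·cos(-0.7854)·1.0 = -0.7929
y' = -3.5 + 1.0·sin(-0.7854)·1.0 = -4.2071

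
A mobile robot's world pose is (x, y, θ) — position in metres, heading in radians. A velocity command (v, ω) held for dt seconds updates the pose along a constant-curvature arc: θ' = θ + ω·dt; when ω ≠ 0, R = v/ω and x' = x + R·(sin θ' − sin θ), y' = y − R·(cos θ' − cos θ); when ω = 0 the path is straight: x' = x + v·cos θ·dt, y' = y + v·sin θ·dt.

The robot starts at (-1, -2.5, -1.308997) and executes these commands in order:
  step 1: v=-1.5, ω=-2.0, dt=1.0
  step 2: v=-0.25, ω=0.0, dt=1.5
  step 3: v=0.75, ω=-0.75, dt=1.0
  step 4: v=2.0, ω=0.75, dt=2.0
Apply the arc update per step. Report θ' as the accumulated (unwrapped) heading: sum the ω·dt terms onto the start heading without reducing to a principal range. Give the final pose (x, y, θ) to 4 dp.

step 1: θ'=-3.3090 (R=0.7500) → pose (-0.1506, -1.5664, -3.3090)
step 2: θ'=-3.3090 (straight) → pose (0.2192, -1.6289, -3.3090)
step 3: θ'=-4.0590 (R=-1.0000) → pose (-0.4082, -1.2507, -4.0590)
step 4: θ'=-2.5590 (R=2.6667) → pose (-3.9928, -0.6450, -2.5590)

(-3.9928, -0.6450, -2.5590)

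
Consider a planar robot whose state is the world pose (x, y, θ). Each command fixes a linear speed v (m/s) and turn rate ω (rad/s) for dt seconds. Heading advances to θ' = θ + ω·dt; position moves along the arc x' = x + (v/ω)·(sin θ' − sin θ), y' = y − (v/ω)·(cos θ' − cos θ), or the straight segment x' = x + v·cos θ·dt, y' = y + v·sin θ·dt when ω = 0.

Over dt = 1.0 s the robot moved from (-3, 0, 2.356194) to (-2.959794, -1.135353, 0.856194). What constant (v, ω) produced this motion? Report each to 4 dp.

Δθ = 0.856194 − 2.356194 = -1.500000
ω = Δθ/dt = -1.500000/1.0 = -1.5000
R = −Δy/(cos θ' − cos θ) = 0.8333
v = R·ω = 0.8333·-1.5000 = -1.2500

v = -1.2500, ω = -1.5000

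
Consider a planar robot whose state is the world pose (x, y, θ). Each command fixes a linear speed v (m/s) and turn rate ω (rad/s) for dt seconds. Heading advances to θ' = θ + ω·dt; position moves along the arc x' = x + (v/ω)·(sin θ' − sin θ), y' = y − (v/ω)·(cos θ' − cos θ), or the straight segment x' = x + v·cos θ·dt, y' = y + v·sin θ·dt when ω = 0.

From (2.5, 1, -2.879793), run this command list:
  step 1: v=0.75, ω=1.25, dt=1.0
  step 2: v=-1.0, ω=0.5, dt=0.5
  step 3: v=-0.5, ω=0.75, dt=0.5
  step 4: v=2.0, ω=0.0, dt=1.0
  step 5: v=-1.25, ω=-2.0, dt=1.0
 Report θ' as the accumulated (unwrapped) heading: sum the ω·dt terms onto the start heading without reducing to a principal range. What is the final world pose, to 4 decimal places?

step 1: θ'=-1.6298 (R=0.6000) → pose (2.0563, 0.4558, -1.6298)
step 2: θ'=-1.3798 (R=-2.0000) → pose (2.0234, 0.9534, -1.3798)
step 3: θ'=-1.0048 (R=-0.6667) → pose (1.9316, 1.1844, -1.0048)
step 4: θ'=-1.0048 (straight) → pose (3.0041, -0.5037, -1.0048)
step 5: θ'=-3.0048 (R=0.6250) → pose (3.4464, 0.4506, -3.0048)

(3.4464, 0.4506, -3.0048)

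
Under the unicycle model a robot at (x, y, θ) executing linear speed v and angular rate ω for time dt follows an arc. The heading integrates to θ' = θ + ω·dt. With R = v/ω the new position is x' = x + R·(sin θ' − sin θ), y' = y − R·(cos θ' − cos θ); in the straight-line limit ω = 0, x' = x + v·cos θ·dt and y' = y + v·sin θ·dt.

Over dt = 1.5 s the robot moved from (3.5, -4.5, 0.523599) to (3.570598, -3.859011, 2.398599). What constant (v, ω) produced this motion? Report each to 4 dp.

Δθ = 2.398599 − 0.523599 = 1.875000
ω = Δθ/dt = 1.875000/1.5 = 1.2500
R = −Δy/(cos θ' − cos θ) = 0.4000
v = R·ω = 0.4000·1.2500 = 0.5000

v = 0.5000, ω = 1.2500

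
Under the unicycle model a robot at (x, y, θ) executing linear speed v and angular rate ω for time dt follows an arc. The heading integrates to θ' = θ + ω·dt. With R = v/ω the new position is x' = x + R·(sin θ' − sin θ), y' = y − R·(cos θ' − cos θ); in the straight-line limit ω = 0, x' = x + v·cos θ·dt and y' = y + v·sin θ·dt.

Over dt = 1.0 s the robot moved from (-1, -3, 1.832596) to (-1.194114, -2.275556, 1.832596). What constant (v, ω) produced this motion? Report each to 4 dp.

Δθ = 1.832596 − 1.832596 = 0.000000
ω = Δθ/dt = 0.000000/1.0 = 0.0000
ω = 0 → v = (Δx·cos θ + Δy·sin θ)/dt = 0.7500

v = 0.7500, ω = 0.0000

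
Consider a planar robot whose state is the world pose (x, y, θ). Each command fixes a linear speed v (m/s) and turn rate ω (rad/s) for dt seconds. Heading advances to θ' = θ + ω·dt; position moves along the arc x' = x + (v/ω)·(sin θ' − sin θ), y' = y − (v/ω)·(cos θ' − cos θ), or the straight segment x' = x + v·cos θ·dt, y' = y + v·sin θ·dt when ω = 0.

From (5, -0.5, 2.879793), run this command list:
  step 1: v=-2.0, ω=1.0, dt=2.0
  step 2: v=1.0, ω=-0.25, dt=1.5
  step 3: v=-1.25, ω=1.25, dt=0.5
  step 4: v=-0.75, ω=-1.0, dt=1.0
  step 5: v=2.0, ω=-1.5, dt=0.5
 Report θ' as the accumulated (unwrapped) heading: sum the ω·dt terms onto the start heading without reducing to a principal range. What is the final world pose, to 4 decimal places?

(6.6559, 1.0403, 3.3798)

step 1: θ'=4.8798 (R=-2.0000) → pose (7.4897, 1.7651, 4.8798)
step 2: θ'=4.5048 (R=-4.0000) → pose (7.4597, 0.2742, 4.5048)
step 3: θ'=5.1298 (R=-1.0000) → pose (7.3953, 0.8857, 5.1298)
step 4: θ'=4.1298 (R=0.7500) → pose (7.4547, 1.6024, 4.1298)
step 5: θ'=3.3798 (R=-1.3333) → pose (6.6559, 1.0403, 3.3798)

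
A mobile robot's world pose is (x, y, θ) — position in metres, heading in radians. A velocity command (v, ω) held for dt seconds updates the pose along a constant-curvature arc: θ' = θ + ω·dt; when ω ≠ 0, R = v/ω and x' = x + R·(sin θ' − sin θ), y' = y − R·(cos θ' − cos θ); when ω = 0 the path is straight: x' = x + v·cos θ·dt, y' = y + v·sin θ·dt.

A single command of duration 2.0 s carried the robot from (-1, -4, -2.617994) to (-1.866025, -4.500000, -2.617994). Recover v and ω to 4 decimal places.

v = 0.5000, ω = 0.0000

Δθ = -2.617994 − -2.617994 = 0.000000
ω = Δθ/dt = 0.000000/2.0 = 0.0000
ω = 0 → v = (Δx·cos θ + Δy·sin θ)/dt = 0.5000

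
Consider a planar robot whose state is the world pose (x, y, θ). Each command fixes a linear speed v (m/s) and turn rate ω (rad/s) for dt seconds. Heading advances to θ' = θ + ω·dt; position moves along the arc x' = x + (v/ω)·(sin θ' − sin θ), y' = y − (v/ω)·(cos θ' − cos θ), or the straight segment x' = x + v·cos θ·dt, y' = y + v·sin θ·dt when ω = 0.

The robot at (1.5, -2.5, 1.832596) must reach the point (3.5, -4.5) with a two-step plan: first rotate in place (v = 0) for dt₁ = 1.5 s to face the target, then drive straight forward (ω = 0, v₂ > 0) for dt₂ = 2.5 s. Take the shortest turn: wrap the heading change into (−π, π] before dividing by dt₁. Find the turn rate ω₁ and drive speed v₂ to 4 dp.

ω₁ = -1.7453, v₂ = 1.1314

heading to target = atan2(-4.5−-2.5, 3.5−1.5) = -0.7854
Δθ = wrap(-0.7854 − 1.8326) = -2.6180; ω₁ = Δθ/dt₁ = -1.7453
distance = √((3.5−1.5)² + (-4.5−-2.5)²) = 2.8284; v₂ = distance/dt₂ = 1.1314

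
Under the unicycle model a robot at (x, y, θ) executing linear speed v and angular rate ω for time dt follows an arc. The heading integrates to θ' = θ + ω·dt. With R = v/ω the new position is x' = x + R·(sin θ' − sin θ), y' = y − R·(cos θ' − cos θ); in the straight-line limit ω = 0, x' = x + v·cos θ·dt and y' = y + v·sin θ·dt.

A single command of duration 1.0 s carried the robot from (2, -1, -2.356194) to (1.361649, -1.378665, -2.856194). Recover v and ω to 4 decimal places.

v = 0.7500, ω = -0.5000

Δθ = -2.856194 − -2.356194 = -0.500000
ω = Δθ/dt = -0.500000/1.0 = -0.5000
R = Δx/(sin θ' − sin θ) = -1.5000
v = R·ω = -1.5000·-0.5000 = 0.7500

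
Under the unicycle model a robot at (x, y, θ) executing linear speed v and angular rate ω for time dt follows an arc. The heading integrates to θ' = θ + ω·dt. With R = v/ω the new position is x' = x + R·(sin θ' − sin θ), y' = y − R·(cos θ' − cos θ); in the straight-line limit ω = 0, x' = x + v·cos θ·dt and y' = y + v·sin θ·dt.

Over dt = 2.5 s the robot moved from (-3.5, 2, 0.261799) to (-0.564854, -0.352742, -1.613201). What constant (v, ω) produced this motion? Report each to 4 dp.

Δθ = -1.613201 − 0.261799 = -1.875000
ω = Δθ/dt = -1.875000/2.5 = -0.7500
R = Δx/(sin θ' − sin θ) = -2.3333
v = R·ω = -2.3333·-0.7500 = 1.7500

v = 1.7500, ω = -0.7500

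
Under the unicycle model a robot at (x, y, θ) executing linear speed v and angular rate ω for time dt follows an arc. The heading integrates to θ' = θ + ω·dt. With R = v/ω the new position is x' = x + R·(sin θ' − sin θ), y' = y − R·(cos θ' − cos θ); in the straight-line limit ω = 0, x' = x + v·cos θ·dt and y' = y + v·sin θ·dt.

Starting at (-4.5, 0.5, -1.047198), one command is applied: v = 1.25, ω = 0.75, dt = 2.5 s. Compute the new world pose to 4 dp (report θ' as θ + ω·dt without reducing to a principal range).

θ' = -1.0472 + 0.75·2.5 = 0.8278
R = v/ω = 1.25/0.75 = 1.6667
x' = -4.5 + 1.6667·(sin 0.8278 − sin -1.0472) = -1.8292
y' = 0.5 − 1.6667·(cos 0.8278 − cos -1.0472) = 0.2058

(-1.8292, 0.2058, 0.8278)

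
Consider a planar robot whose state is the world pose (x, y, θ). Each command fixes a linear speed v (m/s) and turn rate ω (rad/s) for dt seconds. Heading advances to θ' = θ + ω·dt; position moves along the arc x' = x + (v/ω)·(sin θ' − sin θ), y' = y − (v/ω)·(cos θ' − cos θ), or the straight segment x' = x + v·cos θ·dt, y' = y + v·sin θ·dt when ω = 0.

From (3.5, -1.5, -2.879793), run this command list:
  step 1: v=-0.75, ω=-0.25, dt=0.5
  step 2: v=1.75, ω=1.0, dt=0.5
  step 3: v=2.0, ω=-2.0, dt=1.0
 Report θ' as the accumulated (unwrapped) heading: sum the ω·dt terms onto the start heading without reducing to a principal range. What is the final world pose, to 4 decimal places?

step 1: θ'=-3.0048 (R=3.0000) → pose (3.8673, -1.4258, -3.0048)
step 2: θ'=-2.5048 (R=1.7500) → pose (3.0654, -1.7525, -2.5048)
step 3: θ'=-4.5048 (R=-1.0000) → pose (1.4922, -1.1546, -4.5048)

(1.4922, -1.1546, -4.5048)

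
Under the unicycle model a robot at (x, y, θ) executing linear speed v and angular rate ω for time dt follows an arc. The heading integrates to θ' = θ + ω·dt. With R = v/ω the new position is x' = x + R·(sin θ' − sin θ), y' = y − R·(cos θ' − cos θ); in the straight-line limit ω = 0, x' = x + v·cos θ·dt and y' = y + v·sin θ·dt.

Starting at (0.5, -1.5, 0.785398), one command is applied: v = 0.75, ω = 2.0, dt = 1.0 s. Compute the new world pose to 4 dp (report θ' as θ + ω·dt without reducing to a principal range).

(0.3656, -0.8834, 2.7854)

θ' = 0.7854 + 2.0·1.0 = 2.7854
R = v/ω = 0.75/2.0 = 0.3750
x' = 0.5 + 0.3750·(sin 2.7854 − sin 0.7854) = 0.3656
y' = -1.5 − 0.3750·(cos 2.7854 − cos 0.7854) = -0.8834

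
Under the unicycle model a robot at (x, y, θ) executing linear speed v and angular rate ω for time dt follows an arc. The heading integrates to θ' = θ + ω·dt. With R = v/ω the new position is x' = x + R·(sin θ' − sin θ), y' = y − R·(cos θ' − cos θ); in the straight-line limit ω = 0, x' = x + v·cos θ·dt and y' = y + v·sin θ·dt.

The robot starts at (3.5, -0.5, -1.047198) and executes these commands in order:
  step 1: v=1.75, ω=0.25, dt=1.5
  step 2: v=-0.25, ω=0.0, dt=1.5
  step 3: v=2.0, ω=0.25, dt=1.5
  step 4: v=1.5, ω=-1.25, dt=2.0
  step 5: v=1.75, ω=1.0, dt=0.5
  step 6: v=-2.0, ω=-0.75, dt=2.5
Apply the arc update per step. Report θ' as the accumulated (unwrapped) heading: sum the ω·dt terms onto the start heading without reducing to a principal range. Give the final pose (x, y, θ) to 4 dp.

step 1: θ'=-0.6722 (R=7.0000) → pose (5.2032, -2.4772, -0.6722)
step 2: θ'=-0.6722 (straight) → pose (4.9098, -2.2437, -0.6722)
step 3: θ'=-0.2972 (R=8.0000) → pose (7.5487, -3.6333, -0.2972)
step 4: θ'=-2.7972 (R=-1.2000) → pose (7.6025, -5.9102, -2.7972)
step 5: θ'=-2.2972 (R=1.7500) → pose (6.8851, -6.3952, -2.2972)
step 6: θ'=-4.1722 (R=2.6667) → pose (11.1656, -6.7949, -4.1722)

(11.1656, -6.7949, -4.1722)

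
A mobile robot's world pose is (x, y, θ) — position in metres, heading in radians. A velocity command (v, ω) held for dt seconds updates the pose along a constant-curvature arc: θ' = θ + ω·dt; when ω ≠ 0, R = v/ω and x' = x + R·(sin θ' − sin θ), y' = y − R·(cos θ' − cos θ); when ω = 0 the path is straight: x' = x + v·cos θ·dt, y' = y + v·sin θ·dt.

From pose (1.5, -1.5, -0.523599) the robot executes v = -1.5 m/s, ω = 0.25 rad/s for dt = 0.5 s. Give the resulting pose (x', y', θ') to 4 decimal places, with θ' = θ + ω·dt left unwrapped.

(0.8288, -1.1665, -0.3986)

θ' = -0.5236 + 0.25·0.5 = -0.3986
R = v/ω = -1.5/0.25 = -6.0000
x' = 1.5 + -6.0000·(sin -0.3986 − sin -0.5236) = 0.8288
y' = -1.5 − -6.0000·(cos -0.3986 − cos -0.5236) = -1.1665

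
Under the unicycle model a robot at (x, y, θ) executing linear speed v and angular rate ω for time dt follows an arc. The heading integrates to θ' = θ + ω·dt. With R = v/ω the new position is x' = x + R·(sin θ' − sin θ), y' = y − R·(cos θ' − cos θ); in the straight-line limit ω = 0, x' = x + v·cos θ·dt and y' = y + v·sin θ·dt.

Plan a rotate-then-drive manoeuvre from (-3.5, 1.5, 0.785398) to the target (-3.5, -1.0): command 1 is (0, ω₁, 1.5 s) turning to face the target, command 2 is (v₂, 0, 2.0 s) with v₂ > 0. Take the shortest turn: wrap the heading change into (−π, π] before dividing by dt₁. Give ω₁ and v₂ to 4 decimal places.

ω₁ = -1.5708, v₂ = 1.2500

heading to target = atan2(-1−1.5, -3.5−-3.5) = -1.5708
Δθ = wrap(-1.5708 − 0.7854) = -2.3562; ω₁ = Δθ/dt₁ = -1.5708
distance = √((-3.5−-3.5)² + (-1−1.5)²) = 2.5000; v₂ = distance/dt₂ = 1.2500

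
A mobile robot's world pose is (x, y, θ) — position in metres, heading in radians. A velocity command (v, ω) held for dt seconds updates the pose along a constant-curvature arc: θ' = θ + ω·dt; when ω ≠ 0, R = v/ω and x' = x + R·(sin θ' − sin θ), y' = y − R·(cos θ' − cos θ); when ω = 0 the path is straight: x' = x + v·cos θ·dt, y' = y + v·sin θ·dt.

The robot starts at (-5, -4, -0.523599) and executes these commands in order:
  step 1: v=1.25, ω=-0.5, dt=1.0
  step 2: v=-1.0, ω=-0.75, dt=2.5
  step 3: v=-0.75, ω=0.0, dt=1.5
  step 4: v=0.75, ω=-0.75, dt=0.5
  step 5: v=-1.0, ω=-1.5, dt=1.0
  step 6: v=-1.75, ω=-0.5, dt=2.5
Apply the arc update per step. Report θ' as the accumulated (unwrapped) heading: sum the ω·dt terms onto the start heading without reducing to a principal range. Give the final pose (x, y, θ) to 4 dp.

step 1: θ'=-1.0236 (R=-2.5000) → pose (-4.1150, -4.8643, -1.0236)
step 2: θ'=-2.8986 (R=1.3333) → pose (-3.2972, -2.8764, -2.8986)
step 3: θ'=-2.8986 (straight) → pose (-2.2052, -2.6057, -2.8986)
step 4: θ'=-3.2736 (R=-1.0000) → pose (-2.5775, -2.6264, -3.2736)
step 5: θ'=-4.7736 (R=0.6667) → pose (-1.9998, -3.3281, -4.7736)
step 6: θ'=-6.0236 (R=3.5000) → pose (-4.5949, -6.4967, -6.0236)

(-4.5949, -6.4967, -6.0236)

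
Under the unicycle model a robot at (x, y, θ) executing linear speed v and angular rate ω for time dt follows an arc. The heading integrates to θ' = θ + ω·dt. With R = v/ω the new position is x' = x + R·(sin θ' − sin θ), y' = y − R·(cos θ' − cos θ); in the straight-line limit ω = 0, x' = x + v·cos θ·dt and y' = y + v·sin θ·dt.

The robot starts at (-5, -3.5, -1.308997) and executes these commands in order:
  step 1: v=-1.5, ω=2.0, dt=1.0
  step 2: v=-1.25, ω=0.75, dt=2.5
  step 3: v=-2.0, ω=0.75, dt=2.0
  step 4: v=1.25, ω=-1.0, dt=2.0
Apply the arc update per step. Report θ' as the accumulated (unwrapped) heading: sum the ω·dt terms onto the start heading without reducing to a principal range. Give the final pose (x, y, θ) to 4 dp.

(-4.5649, -5.0089, 2.0660)

step 1: θ'=0.6910 (R=-0.7500) → pose (-6.2024, -3.1162, 0.6910)
step 2: θ'=2.5660 (R=-1.6667) → pose (-6.0475, -5.7986, 2.5660)
step 3: θ'=4.0660 (R=-2.6667) → pose (-2.4672, -5.1678, 4.0660)
step 4: θ'=2.0660 (R=-1.2500) → pose (-4.5649, -5.0089, 2.0660)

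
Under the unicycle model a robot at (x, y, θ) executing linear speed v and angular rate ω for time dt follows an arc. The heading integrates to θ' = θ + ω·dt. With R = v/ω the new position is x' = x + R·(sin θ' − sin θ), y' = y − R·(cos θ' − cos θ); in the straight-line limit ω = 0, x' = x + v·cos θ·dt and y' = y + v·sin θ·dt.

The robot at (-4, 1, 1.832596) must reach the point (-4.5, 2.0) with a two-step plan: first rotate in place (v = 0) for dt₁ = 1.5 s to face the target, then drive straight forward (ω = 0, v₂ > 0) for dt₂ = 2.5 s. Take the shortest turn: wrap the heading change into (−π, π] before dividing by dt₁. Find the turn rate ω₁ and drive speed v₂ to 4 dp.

heading to target = atan2(2−1, -4.5−-4) = 2.0344
Δθ = wrap(2.0344 − 1.8326) = 0.2018; ω₁ = Δθ/dt₁ = 0.1346
distance = √((-4.5−-4)² + (2−1)²) = 1.1180; v₂ = distance/dt₂ = 0.4472

ω₁ = 0.1346, v₂ = 0.4472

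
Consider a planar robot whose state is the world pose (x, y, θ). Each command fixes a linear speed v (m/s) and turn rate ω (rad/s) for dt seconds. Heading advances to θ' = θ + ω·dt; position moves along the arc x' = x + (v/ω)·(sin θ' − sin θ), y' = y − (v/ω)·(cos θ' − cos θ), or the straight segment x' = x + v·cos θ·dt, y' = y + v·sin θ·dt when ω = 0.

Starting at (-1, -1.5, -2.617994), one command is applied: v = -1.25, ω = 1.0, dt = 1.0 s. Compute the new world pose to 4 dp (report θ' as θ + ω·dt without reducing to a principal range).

(-0.3764, -0.4764, -1.6180)

θ' = -2.6180 + 1.0·1.0 = -1.6180
R = v/ω = -1.25/1.0 = -1.2500
x' = -1 + -1.2500·(sin -1.6180 − sin -2.6180) = -0.3764
y' = -1.5 − -1.2500·(cos -1.6180 − cos -2.6180) = -0.4764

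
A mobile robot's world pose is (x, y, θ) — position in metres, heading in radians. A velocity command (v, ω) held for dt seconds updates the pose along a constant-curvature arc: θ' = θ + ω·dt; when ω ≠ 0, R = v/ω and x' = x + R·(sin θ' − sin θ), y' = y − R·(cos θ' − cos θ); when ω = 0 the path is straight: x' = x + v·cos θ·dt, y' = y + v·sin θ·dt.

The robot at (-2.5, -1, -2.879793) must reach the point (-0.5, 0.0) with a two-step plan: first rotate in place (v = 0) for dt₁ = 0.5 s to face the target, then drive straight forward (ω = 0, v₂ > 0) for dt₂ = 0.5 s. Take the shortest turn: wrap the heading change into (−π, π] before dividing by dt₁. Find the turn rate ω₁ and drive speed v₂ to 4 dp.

heading to target = atan2(0−-1, -0.5−-2.5) = 0.4636
Δθ = wrap(0.4636 − -2.8798) = -2.9397; ω₁ = Δθ/dt₁ = -5.8795
distance = √((-0.5−-2.5)² + (0−-1)²) = 2.2361; v₂ = distance/dt₂ = 4.4721

ω₁ = -5.8795, v₂ = 4.4721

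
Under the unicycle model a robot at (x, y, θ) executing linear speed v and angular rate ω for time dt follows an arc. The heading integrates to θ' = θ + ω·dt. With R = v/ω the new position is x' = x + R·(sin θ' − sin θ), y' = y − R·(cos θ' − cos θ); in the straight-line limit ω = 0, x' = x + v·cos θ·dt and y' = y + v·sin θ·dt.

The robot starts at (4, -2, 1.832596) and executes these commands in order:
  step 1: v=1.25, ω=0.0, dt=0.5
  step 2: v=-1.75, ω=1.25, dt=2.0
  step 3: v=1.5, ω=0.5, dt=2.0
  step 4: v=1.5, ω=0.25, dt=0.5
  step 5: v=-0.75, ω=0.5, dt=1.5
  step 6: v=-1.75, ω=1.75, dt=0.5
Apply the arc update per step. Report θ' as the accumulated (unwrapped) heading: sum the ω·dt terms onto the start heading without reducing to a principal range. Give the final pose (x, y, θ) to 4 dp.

(5.5270, -4.8118, 7.0826)

step 1: θ'=1.8326 (straight) → pose (3.8382, -1.3963, 1.8326)
step 2: θ'=4.3326 (R=-1.4000) → pose (6.4908, -1.5530, 4.3326)
step 3: θ'=5.3326 (R=3.0000) → pose (6.8357, -4.4088, 5.3326)
step 4: θ'=5.4576 (R=6.0000) → pose (7.3086, -4.9903, 5.4576)
step 5: θ'=6.2076 (R=-1.5000) → pose (6.3194, -4.5118, 6.2076)
step 6: θ'=7.0826 (R=-1.0000) → pose (5.5270, -4.8118, 7.0826)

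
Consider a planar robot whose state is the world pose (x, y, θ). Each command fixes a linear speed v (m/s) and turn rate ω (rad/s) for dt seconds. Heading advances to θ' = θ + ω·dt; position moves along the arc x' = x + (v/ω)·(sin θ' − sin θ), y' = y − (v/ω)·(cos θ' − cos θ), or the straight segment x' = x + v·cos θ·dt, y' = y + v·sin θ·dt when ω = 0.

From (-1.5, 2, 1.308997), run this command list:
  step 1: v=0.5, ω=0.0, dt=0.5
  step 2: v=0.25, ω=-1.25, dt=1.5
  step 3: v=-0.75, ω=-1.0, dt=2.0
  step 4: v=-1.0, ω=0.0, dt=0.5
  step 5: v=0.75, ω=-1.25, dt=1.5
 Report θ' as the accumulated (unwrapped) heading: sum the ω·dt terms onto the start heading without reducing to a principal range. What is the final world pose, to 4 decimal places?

step 1: θ'=1.3090 (straight) → pose (-1.4353, 2.2415, 1.3090)
step 2: θ'=-0.5660 (R=-0.2000) → pose (-1.1349, 2.3585, -0.5660)
step 3: θ'=-2.5660 (R=0.7500) → pose (-1.1409, 3.6207, -2.5660)
step 4: θ'=-2.5660 (straight) → pose (-0.7215, 3.8929, -2.5660)
step 5: θ'=-4.4410 (R=-0.6000) → pose (-1.6261, 4.2354, -4.4410)

(-1.6261, 4.2354, -4.4410)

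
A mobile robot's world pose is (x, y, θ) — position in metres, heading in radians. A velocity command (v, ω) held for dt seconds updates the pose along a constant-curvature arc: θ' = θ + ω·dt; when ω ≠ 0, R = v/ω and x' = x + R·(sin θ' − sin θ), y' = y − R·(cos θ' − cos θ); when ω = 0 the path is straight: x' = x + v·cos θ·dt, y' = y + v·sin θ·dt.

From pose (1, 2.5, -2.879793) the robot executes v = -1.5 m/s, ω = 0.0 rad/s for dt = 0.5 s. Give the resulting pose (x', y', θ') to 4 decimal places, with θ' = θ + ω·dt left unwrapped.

(1.7244, 2.6941, -2.8798)

θ' = -2.8798 + 0.0·0.5 = -2.8798
ω = 0 → straight: x' = 1 + -1.5·cos(-2.8798)·0.5 = 1.7244
y' = 2.5 + -1.5·sin(-2.8798)·0.5 = 2.6941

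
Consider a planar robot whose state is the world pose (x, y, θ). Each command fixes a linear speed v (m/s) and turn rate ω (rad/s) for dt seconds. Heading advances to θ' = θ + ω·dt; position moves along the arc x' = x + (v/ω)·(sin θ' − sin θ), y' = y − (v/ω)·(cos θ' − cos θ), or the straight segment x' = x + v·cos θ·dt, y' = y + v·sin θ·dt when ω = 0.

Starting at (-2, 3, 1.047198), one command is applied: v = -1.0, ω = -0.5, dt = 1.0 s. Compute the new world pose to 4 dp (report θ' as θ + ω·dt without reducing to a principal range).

θ' = 1.0472 + -0.5·1.0 = 0.5472
R = v/ω = -1.0/-0.5 = 2.0000
x' = -2 + 2.0000·(sin 0.5472 − sin 1.0472) = -2.6915
y' = 3 − 2.0000·(cos 0.5472 − cos 1.0472) = 2.2920

(-2.6915, 2.2920, 0.5472)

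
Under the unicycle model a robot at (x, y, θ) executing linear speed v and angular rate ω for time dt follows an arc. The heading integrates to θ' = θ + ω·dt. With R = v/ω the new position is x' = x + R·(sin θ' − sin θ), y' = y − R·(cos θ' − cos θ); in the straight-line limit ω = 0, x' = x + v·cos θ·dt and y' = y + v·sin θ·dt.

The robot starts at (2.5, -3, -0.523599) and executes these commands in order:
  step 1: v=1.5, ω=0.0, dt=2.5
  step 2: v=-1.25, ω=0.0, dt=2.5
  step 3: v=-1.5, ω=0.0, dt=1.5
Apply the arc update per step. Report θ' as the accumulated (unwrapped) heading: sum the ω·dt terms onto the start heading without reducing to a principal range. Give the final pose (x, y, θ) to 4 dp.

(1.0927, -2.1875, -0.5236)

step 1: θ'=-0.5236 (straight) → pose (5.7476, -4.8750, -0.5236)
step 2: θ'=-0.5236 (straight) → pose (3.0413, -3.3125, -0.5236)
step 3: θ'=-0.5236 (straight) → pose (1.0927, -2.1875, -0.5236)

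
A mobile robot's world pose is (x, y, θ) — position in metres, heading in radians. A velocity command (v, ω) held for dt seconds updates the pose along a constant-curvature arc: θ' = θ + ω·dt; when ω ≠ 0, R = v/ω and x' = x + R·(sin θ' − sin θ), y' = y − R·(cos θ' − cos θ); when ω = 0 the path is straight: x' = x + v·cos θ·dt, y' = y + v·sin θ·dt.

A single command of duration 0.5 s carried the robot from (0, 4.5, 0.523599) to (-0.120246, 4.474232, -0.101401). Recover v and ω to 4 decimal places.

Δθ = -0.101401 − 0.523599 = -0.625000
ω = Δθ/dt = -0.625000/0.5 = -1.2500
R = Δx/(sin θ' − sin θ) = 0.2000
v = R·ω = 0.2000·-1.2500 = -0.2500

v = -0.2500, ω = -1.2500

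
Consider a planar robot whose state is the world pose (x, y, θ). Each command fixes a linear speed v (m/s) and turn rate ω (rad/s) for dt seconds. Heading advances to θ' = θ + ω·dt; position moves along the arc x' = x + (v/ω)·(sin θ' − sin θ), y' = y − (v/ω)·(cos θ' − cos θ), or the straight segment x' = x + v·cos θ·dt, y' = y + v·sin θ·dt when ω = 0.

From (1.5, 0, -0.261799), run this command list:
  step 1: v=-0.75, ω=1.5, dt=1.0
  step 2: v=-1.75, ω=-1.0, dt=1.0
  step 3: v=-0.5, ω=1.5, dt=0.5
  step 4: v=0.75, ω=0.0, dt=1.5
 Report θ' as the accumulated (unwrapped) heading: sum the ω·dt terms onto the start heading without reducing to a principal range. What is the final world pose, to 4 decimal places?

(0.0761, -0.6500, 0.9882)

step 1: θ'=1.2382 (R=-0.5000) → pose (0.8980, -0.3197, 1.2382)
step 2: θ'=0.2382 (R=1.7500) → pose (-0.3432, -1.4489, 0.2382)
step 3: θ'=0.9882 (R=-0.3333) → pose (-0.5429, -1.5895, 0.9882)
step 4: θ'=0.9882 (straight) → pose (0.0761, -0.6500, 0.9882)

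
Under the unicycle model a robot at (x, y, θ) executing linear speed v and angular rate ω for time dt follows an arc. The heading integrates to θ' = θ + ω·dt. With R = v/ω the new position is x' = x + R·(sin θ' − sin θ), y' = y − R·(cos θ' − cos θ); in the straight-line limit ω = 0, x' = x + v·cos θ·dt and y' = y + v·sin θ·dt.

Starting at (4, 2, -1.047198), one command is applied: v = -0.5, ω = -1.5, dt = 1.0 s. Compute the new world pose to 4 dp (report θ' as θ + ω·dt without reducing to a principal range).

θ' = -1.0472 + -1.5·1.0 = -2.5472
R = v/ω = -0.5/-1.5 = 0.3333
x' = 4 + 0.3333·(sin -2.5472 − sin -1.0472) = 4.1020
y' = 2 − 0.3333·(cos -2.5472 − cos -1.0472) = 2.4428

(4.1020, 2.4428, -2.5472)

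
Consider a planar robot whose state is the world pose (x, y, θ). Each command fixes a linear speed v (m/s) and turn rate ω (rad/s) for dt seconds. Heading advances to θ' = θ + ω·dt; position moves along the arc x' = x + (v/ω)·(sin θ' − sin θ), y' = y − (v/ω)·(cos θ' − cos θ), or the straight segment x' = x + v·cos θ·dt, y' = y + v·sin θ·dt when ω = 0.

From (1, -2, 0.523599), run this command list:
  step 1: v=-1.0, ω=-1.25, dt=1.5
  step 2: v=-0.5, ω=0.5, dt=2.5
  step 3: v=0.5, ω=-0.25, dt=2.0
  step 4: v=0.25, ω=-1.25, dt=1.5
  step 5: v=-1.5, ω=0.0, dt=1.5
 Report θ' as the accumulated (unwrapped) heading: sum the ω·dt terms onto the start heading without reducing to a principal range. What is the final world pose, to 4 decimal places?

step 1: θ'=-1.3514 (R=0.8000) → pose (-0.1808, -1.4813, -1.3514)
step 2: θ'=-0.1014 (R=-1.0000) → pose (-1.0556, -0.7041, -0.1014)
step 3: θ'=-0.6014 (R=-2.0000) → pose (-0.1265, -1.0447, -0.6014)
step 4: θ'=-2.4764 (R=-0.2000) → pose (-0.1162, -1.3670, -2.4764)
step 5: θ'=-2.4764 (straight) → pose (1.6541, 0.0217, -2.4764)

(1.6541, 0.0217, -2.4764)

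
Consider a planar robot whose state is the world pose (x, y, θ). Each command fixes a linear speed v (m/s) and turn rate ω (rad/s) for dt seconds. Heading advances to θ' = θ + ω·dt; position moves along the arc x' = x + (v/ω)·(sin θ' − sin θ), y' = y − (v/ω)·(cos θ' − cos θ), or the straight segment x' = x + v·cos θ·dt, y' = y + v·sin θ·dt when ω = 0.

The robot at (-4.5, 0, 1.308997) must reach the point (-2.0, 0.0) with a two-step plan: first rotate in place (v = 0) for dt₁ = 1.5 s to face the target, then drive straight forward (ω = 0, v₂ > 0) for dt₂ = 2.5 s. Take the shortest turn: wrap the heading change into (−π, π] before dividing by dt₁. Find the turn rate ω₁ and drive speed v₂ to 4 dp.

ω₁ = -0.8727, v₂ = 1.0000

heading to target = atan2(0−0, -2−-4.5) = 0.0000
Δθ = wrap(0.0000 − 1.3090) = -1.3090; ω₁ = Δθ/dt₁ = -0.8727
distance = √((-2−-4.5)² + (0−0)²) = 2.5000; v₂ = distance/dt₂ = 1.0000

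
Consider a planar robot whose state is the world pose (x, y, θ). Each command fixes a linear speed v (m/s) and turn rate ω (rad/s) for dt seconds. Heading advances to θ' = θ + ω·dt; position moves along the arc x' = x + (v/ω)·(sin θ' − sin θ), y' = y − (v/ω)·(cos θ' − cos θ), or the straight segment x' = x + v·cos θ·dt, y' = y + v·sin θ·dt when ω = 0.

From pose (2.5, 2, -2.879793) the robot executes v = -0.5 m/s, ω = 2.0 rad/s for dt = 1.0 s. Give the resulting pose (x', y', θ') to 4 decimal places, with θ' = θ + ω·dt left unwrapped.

θ' = -2.8798 + 2.0·1.0 = -0.8798
R = v/ω = -0.5/2.0 = -0.2500
x' = 2.5 + -0.2500·(sin -0.8798 − sin -2.8798) = 2.6279
y' = 2 − -0.2500·(cos -0.8798 − cos -2.8798) = 2.4008

(2.6279, 2.4008, -0.8798)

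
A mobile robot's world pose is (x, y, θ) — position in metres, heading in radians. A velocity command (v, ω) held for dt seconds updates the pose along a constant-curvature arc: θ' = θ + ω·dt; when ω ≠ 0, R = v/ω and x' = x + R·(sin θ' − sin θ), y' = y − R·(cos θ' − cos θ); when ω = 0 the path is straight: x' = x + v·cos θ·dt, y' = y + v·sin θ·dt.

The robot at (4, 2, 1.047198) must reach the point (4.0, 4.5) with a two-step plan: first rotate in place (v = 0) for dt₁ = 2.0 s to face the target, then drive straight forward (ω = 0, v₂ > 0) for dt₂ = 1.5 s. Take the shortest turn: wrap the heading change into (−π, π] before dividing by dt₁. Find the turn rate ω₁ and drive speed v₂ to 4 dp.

heading to target = atan2(4.5−2, 4−4) = 1.5708
Δθ = wrap(1.5708 − 1.0472) = 0.5236; ω₁ = Δθ/dt₁ = 0.2618
distance = √((4−4)² + (4.5−2)²) = 2.5000; v₂ = distance/dt₂ = 1.6667

ω₁ = 0.2618, v₂ = 1.6667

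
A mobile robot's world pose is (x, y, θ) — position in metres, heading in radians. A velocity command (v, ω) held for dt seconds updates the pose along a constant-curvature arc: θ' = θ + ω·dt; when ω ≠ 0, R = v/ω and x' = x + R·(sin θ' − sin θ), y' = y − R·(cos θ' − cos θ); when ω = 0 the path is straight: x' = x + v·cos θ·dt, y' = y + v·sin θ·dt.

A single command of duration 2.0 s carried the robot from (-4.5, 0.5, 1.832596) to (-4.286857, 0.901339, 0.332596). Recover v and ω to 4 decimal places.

Δθ = 0.332596 − 1.832596 = -1.500000
ω = Δθ/dt = -1.500000/2.0 = -0.7500
R = −Δy/(cos θ' − cos θ) = -0.3333
v = R·ω = -0.3333·-0.7500 = 0.2500

v = 0.2500, ω = -0.7500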